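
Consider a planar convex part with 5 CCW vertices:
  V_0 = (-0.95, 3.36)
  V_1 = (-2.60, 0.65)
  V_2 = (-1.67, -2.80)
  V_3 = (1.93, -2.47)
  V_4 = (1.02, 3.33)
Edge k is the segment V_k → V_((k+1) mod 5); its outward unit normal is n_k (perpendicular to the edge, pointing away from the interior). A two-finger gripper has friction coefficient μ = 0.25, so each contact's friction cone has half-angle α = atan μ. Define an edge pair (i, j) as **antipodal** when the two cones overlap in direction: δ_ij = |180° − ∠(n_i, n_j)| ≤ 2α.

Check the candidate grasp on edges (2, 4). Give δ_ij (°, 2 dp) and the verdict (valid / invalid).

α = atan 0.25 = 14.04°;  2α = 28.07°
edge 2: e_2 = (+3.60, +0.33);  n_2 = (+0.0913, -0.9958)
edge 4: e_4 = (-1.97, +0.03);  n_4 = (+0.0152, +0.9999)
∠(n_2, n_4) = 173.89°
δ = |180° − 173.89°| = 6.11°
6.11° ≤ 2α = 28.07°  →  valid

δ = 6.11°, valid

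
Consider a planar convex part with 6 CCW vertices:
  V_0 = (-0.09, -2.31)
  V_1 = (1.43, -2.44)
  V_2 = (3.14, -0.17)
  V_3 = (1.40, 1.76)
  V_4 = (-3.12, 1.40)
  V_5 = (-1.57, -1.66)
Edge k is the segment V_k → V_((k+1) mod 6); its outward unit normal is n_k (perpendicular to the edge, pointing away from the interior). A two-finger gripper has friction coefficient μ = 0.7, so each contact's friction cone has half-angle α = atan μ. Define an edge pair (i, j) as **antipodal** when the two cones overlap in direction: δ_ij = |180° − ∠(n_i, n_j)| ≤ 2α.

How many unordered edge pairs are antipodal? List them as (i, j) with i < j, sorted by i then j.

α = atan 0.7 = 34.99°;  2α = 69.98°
n_0 = (-0.0852, -0.9964)
n_1 = (+0.7987, -0.6017)
n_2 = (+0.7427, +0.6696)
n_3 = (-0.0794, +0.9968)
n_4 = (-0.8921, -0.4519)
n_5 = (-0.4021, -0.9156)
  (0,1): δ = 122.10°  ·
  (0,2): δ = 43.08°  ✓
  (0,3): δ = 9.44°  ✓
  (0,4): δ = 121.75°  ·
  (0,5): δ = 161.18°  ·
  (1,2): δ = 100.97°  ·
  (1,3): δ = 48.46°  ✓
  (1,4): δ = 63.85°  ✓
  (1,5): δ = 103.28°  ·
  (2,3): δ = 127.48°  ·
  (2,4): δ = 15.17°  ✓
  (2,5): δ = 24.25°  ✓
  (3,4): δ = 67.69°  ✓
  (3,5): δ = 28.26°  ✓
  (4,5): δ = 140.57°  ·
antipodal pairs: 8

count = 8; pairs: (0,2), (0,3), (1,3), (1,4), (2,4), (2,5), (3,4), (3,5)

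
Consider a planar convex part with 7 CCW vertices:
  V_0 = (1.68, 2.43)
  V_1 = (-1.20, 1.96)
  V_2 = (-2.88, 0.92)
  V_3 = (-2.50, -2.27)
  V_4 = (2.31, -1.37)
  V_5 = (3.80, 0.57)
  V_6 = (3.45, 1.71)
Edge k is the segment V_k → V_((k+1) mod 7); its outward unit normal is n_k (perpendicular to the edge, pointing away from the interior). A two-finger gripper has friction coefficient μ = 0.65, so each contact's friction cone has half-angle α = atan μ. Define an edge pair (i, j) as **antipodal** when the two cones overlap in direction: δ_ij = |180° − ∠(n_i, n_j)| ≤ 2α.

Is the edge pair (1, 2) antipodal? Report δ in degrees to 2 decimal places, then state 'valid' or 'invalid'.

α = atan 0.65 = 33.02°;  2α = 66.05°
edge 1: e_1 = (-1.68, -1.04);  n_1 = (-0.5264, +0.8503)
edge 2: e_2 = (+0.38, -3.19);  n_2 = (-0.9930, -0.1183)
∠(n_1, n_2) = 65.03°
δ = |180° − 65.03°| = 114.97°
114.97° > 2α = 66.05°  →  invalid

δ = 114.97°, invalid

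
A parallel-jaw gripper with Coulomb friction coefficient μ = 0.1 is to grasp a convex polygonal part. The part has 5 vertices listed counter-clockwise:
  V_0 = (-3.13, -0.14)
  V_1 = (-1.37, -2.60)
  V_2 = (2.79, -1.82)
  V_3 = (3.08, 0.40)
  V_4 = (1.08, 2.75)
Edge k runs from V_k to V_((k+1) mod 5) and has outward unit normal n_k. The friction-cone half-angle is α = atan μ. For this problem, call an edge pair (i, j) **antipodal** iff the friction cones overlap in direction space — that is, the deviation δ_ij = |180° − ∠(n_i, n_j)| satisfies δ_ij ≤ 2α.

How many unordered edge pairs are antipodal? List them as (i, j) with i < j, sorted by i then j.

count = 1; pairs: (0,3)

α = atan 0.1 = 5.71°;  2α = 11.42°
n_0 = (-0.8133, -0.5819)
n_1 = (+0.1843, -0.9829)
n_2 = (+0.9916, -0.1295)
n_3 = (+0.7615, +0.6481)
n_4 = (-0.5659, +0.8244)
  (0,1): δ = 114.96°  ·
  (0,2): δ = 43.02°  ·
  (0,3): δ = 4.82°  ✓
  (0,4): δ = 88.89°  ·
  (1,2): δ = 108.06°  ·
  (1,3): δ = 60.22°  ·
  (1,4): δ = 23.85°  ·
  (2,3): δ = 132.16°  ·
  (2,4): δ = 48.09°  ·
  (3,4): δ = 95.93°  ·
antipodal pairs: 1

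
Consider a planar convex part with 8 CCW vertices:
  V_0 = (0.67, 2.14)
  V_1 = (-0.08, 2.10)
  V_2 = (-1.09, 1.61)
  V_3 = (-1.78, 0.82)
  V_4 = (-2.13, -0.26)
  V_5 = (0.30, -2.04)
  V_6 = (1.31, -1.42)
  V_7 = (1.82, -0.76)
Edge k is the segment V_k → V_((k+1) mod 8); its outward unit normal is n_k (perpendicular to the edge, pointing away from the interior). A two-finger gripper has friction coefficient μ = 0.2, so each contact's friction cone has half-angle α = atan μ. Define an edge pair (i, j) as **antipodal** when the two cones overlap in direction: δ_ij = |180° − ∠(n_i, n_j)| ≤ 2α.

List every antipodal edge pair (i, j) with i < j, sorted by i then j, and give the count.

count = 4; pairs: (1,5), (2,5), (2,6), (3,6)

α = atan 0.2 = 11.31°;  2α = 22.62°
n_0 = (-0.0533, +0.9986)
n_1 = (-0.4365, +0.8997)
n_2 = (-0.7532, +0.6578)
n_3 = (-0.9513, +0.3083)
n_4 = (-0.5909, -0.8067)
n_5 = (+0.5232, -0.8522)
n_6 = (+0.7913, -0.6114)
n_7 = (+0.9296, +0.3686)
  (0,1): δ = 157.17°  ·
  (0,2): δ = 134.19°  ·
  (0,3): δ = 111.01°  ·
  (0,4): δ = 39.28°  ·
  (0,5): δ = 28.49°  ·
  (0,6): δ = 49.25°  ·
  (0,7): δ = 108.58°  ·
  (1,2): δ = 157.01°  ·
  (1,3): δ = 133.84°  ·
  (1,4): δ = 62.10°  ·
  (1,5): δ = 5.66°  ✓
  (1,6): δ = 26.43°  ·
  (1,7): δ = 85.75°  ·
  (2,3): δ = 156.82°  ·
  (2,4): δ = 85.09°  ·
  (2,5): δ = 17.32°  ✓
  (2,6): δ = 3.44°  ✓
  (2,7): δ = 62.77°  ·
  (3,4): δ = 108.27°  ·
  (3,5): δ = 40.50°  ·
  (3,6): δ = 19.74°  ✓
  (3,7): δ = 39.59°  ·
  (4,5): δ = 112.23°  ·
  (4,6): δ = 91.47°  ·
  (4,7): δ = 32.15°  ·
  (5,6): δ = 159.24°  ·
  (5,7): δ = 99.91°  ·
  (6,7): δ = 120.67°  ·
antipodal pairs: 4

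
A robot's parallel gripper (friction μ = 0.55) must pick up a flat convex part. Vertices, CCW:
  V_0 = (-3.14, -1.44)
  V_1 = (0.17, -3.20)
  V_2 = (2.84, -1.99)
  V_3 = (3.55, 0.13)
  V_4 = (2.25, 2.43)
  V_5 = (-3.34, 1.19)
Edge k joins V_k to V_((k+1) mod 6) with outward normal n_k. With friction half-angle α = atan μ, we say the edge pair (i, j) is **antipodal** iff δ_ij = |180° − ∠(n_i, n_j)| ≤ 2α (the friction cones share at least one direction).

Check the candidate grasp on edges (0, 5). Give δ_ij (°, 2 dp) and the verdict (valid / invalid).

α = atan 0.55 = 28.81°;  2α = 57.62°
edge 0: e_0 = (+3.31, -1.76);  n_0 = (-0.4695, -0.8829)
edge 5: e_5 = (+0.20, -2.63);  n_5 = (-0.9971, -0.0758)
∠(n_0, n_5) = 57.65°
δ = |180° − 57.65°| = 122.35°
122.35° > 2α = 57.62°  →  invalid

δ = 122.35°, invalid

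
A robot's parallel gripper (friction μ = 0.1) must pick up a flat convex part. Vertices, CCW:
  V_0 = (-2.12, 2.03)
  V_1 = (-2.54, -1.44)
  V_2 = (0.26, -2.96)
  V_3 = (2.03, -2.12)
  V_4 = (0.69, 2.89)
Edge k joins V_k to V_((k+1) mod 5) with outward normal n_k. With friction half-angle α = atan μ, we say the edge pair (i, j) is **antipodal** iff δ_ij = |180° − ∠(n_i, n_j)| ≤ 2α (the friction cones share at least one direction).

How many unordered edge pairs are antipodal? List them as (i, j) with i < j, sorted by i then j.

α = atan 0.1 = 5.71°;  2α = 11.42°
n_0 = (-0.9928, +0.1202)
n_1 = (-0.4771, -0.8789)
n_2 = (+0.4287, -0.9034)
n_3 = (+0.9660, +0.2584)
n_4 = (-0.2927, +0.9562)
  (0,1): δ = 111.59°  ·
  (0,2): δ = 57.71°  ·
  (0,3): δ = 21.88°  ·
  (0,4): δ = 113.92°  ·
  (1,2): δ = 126.12°  ·
  (1,3): δ = 46.53°  ·
  (1,4): δ = 45.51°  ·
  (2,3): δ = 100.41°  ·
  (2,4): δ = 8.37°  ✓
  (3,4): δ = 87.96°  ·
antipodal pairs: 1

count = 1; pairs: (2,4)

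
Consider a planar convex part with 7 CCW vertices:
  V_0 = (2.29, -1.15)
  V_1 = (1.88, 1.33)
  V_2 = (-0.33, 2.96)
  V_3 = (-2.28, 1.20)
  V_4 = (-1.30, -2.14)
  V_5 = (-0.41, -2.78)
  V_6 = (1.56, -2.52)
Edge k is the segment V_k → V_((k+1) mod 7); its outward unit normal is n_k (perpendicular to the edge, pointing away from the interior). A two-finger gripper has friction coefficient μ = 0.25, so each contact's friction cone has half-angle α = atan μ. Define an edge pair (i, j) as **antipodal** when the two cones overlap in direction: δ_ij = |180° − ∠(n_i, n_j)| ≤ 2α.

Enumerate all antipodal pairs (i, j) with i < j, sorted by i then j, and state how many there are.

count = 3; pairs: (0,3), (1,4), (2,6)

α = atan 0.25 = 14.04°;  2α = 28.07°
n_0 = (+0.9866, +0.1631)
n_1 = (+0.5936, +0.8048)
n_2 = (-0.6700, +0.7423)
n_3 = (-0.9595, -0.2815)
n_4 = (-0.5838, -0.8119)
n_5 = (+0.1308, -0.9914)
n_6 = (+0.8825, -0.4703)
  (0,1): δ = 135.80°  ·
  (0,2): δ = 57.32°  ·
  (0,3): δ = 6.97°  ✓
  (0,4): δ = 44.89°  ·
  (0,5): δ = 88.13°  ·
  (0,6): δ = 142.56°  ·
  (1,2): δ = 101.52°  ·
  (1,3): δ = 37.24°  ·
  (1,4): δ = 0.69°  ✓
  (1,5): δ = 43.93°  ·
  (1,6): δ = 98.36°  ·
  (2,3): δ = 115.72°  ·
  (2,4): δ = 77.79°  ·
  (2,5): δ = 34.55°  ·
  (2,6): δ = 19.88°  ✓
  (3,4): δ = 142.07°  ·
  (3,5): δ = 98.83°  ·
  (3,6): δ = 44.40°  ·
  (4,5): δ = 136.76°  ·
  (4,6): δ = 82.33°  ·
  (5,6): δ = 125.57°  ·
antipodal pairs: 3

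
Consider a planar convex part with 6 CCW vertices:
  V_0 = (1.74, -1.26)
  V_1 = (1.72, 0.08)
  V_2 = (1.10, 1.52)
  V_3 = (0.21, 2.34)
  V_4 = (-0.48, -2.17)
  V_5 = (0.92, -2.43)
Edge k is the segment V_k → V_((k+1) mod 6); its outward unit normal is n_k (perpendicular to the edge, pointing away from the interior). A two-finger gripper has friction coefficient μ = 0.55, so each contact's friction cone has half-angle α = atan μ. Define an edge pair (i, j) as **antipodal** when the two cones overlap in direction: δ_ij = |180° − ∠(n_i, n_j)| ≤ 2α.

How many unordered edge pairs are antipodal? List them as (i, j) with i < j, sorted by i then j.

count = 6; pairs: (0,3), (1,3), (1,4), (2,3), (2,4), (3,5)

α = atan 0.55 = 28.81°;  2α = 57.62°
n_0 = (+0.9999, +0.0149)
n_1 = (+0.9185, +0.3955)
n_2 = (+0.6776, +0.7354)
n_3 = (-0.9885, +0.1512)
n_4 = (-0.1826, -0.9832)
n_5 = (+0.8189, -0.5739)
  (0,1): δ = 157.56°  ·
  (0,2): δ = 133.51°  ·
  (0,3): δ = 9.55°  ✓
  (0,4): δ = 78.62°  ·
  (0,5): δ = 144.12°  ·
  (1,2): δ = 155.95°  ·
  (1,3): δ = 31.99°  ✓
  (1,4): δ = 56.18°  ✓
  (1,5): δ = 121.68°  ·
  (2,3): δ = 56.04°  ✓
  (2,4): δ = 32.14°  ✓
  (2,5): δ = 97.63°  ·
  (3,4): δ = 91.82°  ·
  (3,5): δ = 26.33°  ✓
  (4,5): δ = 114.50°  ·
antipodal pairs: 6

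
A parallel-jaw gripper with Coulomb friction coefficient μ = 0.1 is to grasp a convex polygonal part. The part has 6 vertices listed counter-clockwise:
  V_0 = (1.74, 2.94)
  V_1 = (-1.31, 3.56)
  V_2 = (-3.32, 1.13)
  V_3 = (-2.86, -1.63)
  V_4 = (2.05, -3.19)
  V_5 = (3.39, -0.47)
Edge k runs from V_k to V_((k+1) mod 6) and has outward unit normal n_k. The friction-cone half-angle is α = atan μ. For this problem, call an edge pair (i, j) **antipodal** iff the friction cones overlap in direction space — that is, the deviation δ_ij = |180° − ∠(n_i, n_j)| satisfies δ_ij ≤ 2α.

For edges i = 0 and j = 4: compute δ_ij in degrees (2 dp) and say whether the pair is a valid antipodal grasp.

α = atan 0.1 = 5.71°;  2α = 11.42°
edge 0: e_0 = (-3.05, +0.62);  n_0 = (+0.1992, +0.9800)
edge 4: e_4 = (+1.34, +2.72);  n_4 = (+0.8971, -0.4419)
∠(n_0, n_4) = 104.74°
δ = |180° − 104.74°| = 75.26°
75.26° > 2α = 11.42°  →  invalid

δ = 75.26°, invalid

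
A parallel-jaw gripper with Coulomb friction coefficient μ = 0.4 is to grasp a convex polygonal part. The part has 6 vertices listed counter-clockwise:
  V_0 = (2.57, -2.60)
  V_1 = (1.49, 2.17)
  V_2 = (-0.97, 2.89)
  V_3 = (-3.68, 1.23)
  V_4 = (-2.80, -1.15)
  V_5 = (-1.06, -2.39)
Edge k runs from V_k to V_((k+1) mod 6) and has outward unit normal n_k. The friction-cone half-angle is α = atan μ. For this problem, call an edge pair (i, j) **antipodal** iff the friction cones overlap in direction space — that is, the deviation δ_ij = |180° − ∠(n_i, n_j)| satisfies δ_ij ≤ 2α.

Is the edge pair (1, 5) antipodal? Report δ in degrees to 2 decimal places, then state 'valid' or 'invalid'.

α = atan 0.4 = 21.80°;  2α = 43.60°
edge 1: e_1 = (-2.46, +0.72);  n_1 = (+0.2809, +0.9597)
edge 5: e_5 = (+3.63, -0.21);  n_5 = (-0.0578, -0.9983)
∠(n_1, n_5) = 167.00°
δ = |180° − 167.00°| = 13.00°
13.00° ≤ 2α = 43.60°  →  valid

δ = 13.00°, valid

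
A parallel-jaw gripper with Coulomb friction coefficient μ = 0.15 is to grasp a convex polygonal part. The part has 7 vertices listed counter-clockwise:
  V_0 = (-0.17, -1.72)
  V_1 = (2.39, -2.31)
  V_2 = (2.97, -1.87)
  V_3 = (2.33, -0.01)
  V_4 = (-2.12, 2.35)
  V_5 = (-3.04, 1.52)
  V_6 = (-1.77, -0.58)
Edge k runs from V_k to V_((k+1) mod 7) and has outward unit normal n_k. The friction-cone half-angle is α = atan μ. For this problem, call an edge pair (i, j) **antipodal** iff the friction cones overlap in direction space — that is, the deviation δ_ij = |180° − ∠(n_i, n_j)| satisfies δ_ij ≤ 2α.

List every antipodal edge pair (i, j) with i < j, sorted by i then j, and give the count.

count = 4; pairs: (0,3), (1,4), (2,5), (3,6)

α = atan 0.15 = 8.53°;  2α = 17.06°
n_0 = (-0.2246, -0.9745)
n_1 = (+0.6044, -0.7967)
n_2 = (+0.9456, +0.3254)
n_3 = (+0.4685, +0.8834)
n_4 = (-0.6699, +0.7425)
n_5 = (-0.8557, -0.5175)
n_6 = (-0.5803, -0.8144)
  (0,1): δ = 129.84°  ·
  (0,2): δ = 58.03°  ·
  (0,3): δ = 14.96°  ✓
  (0,4): δ = 55.03°  ·
  (0,5): δ = 134.14°  ·
  (0,6): δ = 157.51°  ·
  (1,2): δ = 108.20°  ·
  (1,3): δ = 65.12°  ·
  (1,4): δ = 4.87°  ✓
  (1,5): δ = 83.98°  ·
  (1,6): δ = 107.35°  ·
  (2,3): δ = 136.93°  ·
  (2,4): δ = 66.93°  ·
  (2,5): δ = 12.18°  ✓
  (2,6): δ = 35.54°  ·
  (3,4): δ = 110.01°  ·
  (3,5): δ = 30.90°  ·
  (3,6): δ = 7.53°  ✓
  (4,5): δ = 100.89°  ·
  (4,6): δ = 77.53°  ·
  (5,6): δ = 156.63°  ·
antipodal pairs: 4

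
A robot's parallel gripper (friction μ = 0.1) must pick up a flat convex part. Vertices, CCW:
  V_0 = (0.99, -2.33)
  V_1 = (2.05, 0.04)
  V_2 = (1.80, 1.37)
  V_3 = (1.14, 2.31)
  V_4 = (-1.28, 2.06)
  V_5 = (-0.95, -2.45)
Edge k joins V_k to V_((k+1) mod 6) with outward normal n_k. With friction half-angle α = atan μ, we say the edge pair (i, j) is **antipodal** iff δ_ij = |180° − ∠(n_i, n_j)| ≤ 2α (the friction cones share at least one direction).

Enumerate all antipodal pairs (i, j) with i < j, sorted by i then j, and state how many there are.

count = 2; pairs: (1,4), (3,5)

α = atan 0.1 = 5.71°;  2α = 11.42°
n_0 = (+0.9129, -0.4083)
n_1 = (+0.9828, +0.1847)
n_2 = (+0.8184, +0.5746)
n_3 = (-0.1028, +0.9947)
n_4 = (-0.9973, -0.0730)
n_5 = (+0.0617, -0.9981)
  (0,1): δ = 145.26°  ·
  (0,2): δ = 120.83°  ·
  (0,3): δ = 60.01°  ·
  (0,4): δ = 28.28°  ·
  (0,5): δ = 117.64°  ·
  (1,2): δ = 155.57°  ·
  (1,3): δ = 94.75°  ·
  (1,4): δ = 6.46°  ✓
  (1,5): δ = 82.89°  ·
  (2,3): δ = 119.18°  ·
  (2,4): δ = 30.89°  ·
  (2,5): δ = 58.47°  ·
  (3,4): δ = 91.71°  ·
  (3,5): δ = 2.36°  ✓
  (4,5): δ = 90.65°  ·
antipodal pairs: 2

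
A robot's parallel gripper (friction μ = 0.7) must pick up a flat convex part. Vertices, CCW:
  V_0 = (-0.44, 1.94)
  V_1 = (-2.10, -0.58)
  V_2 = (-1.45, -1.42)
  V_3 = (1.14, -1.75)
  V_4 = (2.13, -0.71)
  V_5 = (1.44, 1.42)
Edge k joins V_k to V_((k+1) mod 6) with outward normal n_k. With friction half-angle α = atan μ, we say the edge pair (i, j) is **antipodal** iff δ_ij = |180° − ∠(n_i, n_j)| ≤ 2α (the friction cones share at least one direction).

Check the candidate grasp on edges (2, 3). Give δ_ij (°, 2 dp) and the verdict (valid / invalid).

δ = 126.33°, invalid

α = atan 0.7 = 34.99°;  2α = 69.98°
edge 2: e_2 = (+2.59, -0.33);  n_2 = (-0.1264, -0.9920)
edge 3: e_3 = (+0.99, +1.04);  n_3 = (+0.7243, -0.6895)
∠(n_2, n_3) = 53.67°
δ = |180° − 53.67°| = 126.33°
126.33° > 2α = 69.98°  →  invalid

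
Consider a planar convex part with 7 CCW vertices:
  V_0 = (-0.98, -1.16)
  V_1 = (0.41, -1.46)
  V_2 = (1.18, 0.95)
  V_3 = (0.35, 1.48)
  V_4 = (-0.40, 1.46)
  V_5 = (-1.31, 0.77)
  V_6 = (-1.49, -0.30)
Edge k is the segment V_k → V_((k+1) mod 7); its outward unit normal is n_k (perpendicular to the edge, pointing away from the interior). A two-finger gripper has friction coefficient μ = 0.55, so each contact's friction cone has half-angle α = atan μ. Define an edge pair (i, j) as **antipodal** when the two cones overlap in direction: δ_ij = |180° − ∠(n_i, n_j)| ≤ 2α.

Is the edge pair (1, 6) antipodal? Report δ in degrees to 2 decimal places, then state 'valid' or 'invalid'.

α = atan 0.55 = 28.81°;  2α = 57.62°
edge 1: e_1 = (+0.77, +2.41);  n_1 = (+0.9526, -0.3043)
edge 6: e_6 = (+0.51, -0.86);  n_6 = (-0.8601, -0.5101)
∠(n_1, n_6) = 131.61°
δ = |180° − 131.61°| = 48.39°
48.39° ≤ 2α = 57.62°  →  valid

δ = 48.39°, valid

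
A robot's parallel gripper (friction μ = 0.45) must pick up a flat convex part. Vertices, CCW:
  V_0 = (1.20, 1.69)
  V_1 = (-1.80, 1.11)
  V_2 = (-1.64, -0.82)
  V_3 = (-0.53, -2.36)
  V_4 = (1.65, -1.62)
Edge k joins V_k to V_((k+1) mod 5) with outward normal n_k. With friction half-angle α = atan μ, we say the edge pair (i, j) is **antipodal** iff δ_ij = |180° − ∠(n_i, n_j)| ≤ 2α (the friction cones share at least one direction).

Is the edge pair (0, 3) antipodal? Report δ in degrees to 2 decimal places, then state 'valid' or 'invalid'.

α = atan 0.45 = 24.23°;  2α = 48.46°
edge 0: e_0 = (-3.00, -0.58);  n_0 = (-0.1898, +0.9818)
edge 3: e_3 = (+2.18, +0.74);  n_3 = (+0.3214, -0.9469)
∠(n_0, n_3) = 172.19°
δ = |180° − 172.19°| = 7.81°
7.81° ≤ 2α = 48.46°  →  valid

δ = 7.81°, valid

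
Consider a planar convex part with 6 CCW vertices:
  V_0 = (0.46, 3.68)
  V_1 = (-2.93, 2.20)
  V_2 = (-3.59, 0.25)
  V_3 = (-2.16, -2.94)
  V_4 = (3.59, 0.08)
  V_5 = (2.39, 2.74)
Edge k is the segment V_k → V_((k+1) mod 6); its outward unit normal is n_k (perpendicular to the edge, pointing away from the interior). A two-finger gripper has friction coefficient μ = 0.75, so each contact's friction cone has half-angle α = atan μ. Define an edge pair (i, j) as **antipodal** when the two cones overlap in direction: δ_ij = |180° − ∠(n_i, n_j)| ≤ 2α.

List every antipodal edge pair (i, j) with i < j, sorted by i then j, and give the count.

count = 6; pairs: (0,3), (1,3), (1,4), (2,4), (2,5), (3,5)

α = atan 0.75 = 36.87°;  2α = 73.74°
n_0 = (-0.4001, +0.9165)
n_1 = (-0.9472, +0.3206)
n_2 = (-0.9125, -0.4091)
n_3 = (+0.4650, -0.8853)
n_4 = (+0.9115, +0.4112)
n_5 = (+0.4379, +0.8990)
  (0,1): δ = 132.28°  ·
  (0,2): δ = 89.44°  ·
  (0,3): δ = 4.12°  ✓
  (0,4): δ = 90.70°  ·
  (0,5): δ = 130.45°  ·
  (1,2): δ = 137.16°  ·
  (1,3): δ = 43.59°  ✓
  (1,4): δ = 42.98°  ✓
  (1,5): δ = 82.73°  ·
  (2,3): δ = 86.44°  ·
  (2,4): δ = 0.14°  ✓
  (2,5): δ = 39.89°  ✓
  (3,4): δ = 93.43°  ·
  (3,5): δ = 53.68°  ✓
  (4,5): δ = 140.25°  ·
antipodal pairs: 6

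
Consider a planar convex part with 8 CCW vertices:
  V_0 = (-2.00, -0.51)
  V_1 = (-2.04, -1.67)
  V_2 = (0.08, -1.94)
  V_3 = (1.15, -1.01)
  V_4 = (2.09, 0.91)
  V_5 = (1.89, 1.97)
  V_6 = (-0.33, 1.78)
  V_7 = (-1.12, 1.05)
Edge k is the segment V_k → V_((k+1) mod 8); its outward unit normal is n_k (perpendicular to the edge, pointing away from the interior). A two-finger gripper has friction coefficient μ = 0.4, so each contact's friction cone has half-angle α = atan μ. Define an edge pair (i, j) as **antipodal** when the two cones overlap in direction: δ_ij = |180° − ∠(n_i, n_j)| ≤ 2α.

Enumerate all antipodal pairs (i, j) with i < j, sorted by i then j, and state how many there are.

α = atan 0.4 = 21.80°;  2α = 43.60°
n_0 = (-0.9994, +0.0345)
n_1 = (-0.1263, -0.9920)
n_2 = (+0.6560, -0.7548)
n_3 = (+0.8981, -0.4397)
n_4 = (+0.9827, +0.1854)
n_5 = (-0.0853, +0.9964)
n_6 = (-0.6787, +0.7344)
n_7 = (-0.8710, +0.4913)
  (0,1): δ = 95.28°  ·
  (0,2): δ = 47.03°  ·
  (0,3): δ = 24.11°  ✓
  (0,4): δ = 12.66°  ✓
  (0,5): δ = 96.87°  ·
  (0,6): δ = 134.71°  ·
  (0,7): δ = 152.55°  ·
  (1,2): δ = 131.75°  ·
  (1,3): δ = 108.83°  ·
  (1,4): δ = 72.06°  ·
  (1,5): δ = 12.15°  ✓
  (1,6): δ = 50.00°  ·
  (1,7): δ = 67.83°  ·
  (2,3): δ = 157.08°  ·
  (2,4): δ = 120.31°  ·
  (2,5): δ = 36.10°  ✓
  (2,6): δ = 1.74°  ✓
  (2,7): δ = 19.58°  ✓
  (3,4): δ = 143.23°  ·
  (3,5): δ = 59.02°  ·
  (3,6): δ = 21.17°  ✓
  (3,7): δ = 3.34°  ✓
  (4,5): δ = 95.79°  ·
  (4,6): δ = 57.95°  ·
  (4,7): δ = 40.11°  ✓
  (5,6): δ = 142.15°  ·
  (5,7): δ = 124.32°  ·
  (6,7): δ = 162.17°  ·
antipodal pairs: 9

count = 9; pairs: (0,3), (0,4), (1,5), (2,5), (2,6), (2,7), (3,6), (3,7), (4,7)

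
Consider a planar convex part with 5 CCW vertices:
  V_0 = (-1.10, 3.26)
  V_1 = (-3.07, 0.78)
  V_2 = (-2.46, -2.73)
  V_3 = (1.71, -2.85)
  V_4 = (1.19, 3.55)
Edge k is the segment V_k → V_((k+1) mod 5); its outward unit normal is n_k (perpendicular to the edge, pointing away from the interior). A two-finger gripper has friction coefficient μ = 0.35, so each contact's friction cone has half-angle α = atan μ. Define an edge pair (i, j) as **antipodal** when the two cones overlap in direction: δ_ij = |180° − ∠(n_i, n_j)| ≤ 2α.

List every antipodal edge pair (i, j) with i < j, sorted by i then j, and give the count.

count = 2; pairs: (1,3), (2,4)

α = atan 0.35 = 19.29°;  2α = 38.58°
n_0 = (-0.7830, +0.6220)
n_1 = (-0.9852, -0.1712)
n_2 = (-0.0288, -0.9996)
n_3 = (+0.9967, +0.0810)
n_4 = (-0.1256, +0.9921)
  (0,1): δ = 131.68°  ·
  (0,2): δ = 53.19°  ·
  (0,3): δ = 43.11°  ·
  (0,4): δ = 135.68°  ·
  (1,2): δ = 101.51°  ·
  (1,3): δ = 5.21°  ✓
  (1,4): δ = 87.36°  ·
  (2,3): δ = 83.71°  ·
  (2,4): δ = 8.87°  ✓
  (3,4): δ = 87.43°  ·
antipodal pairs: 2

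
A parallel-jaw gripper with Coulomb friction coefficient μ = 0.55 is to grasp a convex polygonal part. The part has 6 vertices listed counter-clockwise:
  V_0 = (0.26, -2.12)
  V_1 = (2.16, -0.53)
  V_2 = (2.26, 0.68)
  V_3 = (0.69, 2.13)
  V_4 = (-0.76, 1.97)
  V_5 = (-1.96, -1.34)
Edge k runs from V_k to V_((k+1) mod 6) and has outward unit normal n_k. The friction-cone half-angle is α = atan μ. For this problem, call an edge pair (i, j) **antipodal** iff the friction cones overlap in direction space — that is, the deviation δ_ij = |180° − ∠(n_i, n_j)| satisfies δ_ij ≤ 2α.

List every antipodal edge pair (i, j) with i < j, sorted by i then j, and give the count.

α = atan 0.55 = 28.81°;  2α = 57.62°
n_0 = (+0.6418, -0.7669)
n_1 = (+0.9966, -0.0824)
n_2 = (+0.6785, +0.7346)
n_3 = (-0.1097, +0.9940)
n_4 = (-0.9401, +0.3408)
n_5 = (-0.3315, -0.9435)
  (0,1): δ = 134.65°  ·
  (0,2): δ = 82.65°  ·
  (0,3): δ = 33.63°  ✓
  (0,4): δ = 30.15°  ✓
  (0,5): δ = 120.72°  ·
  (1,2): δ = 128.00°  ·
  (1,3): δ = 78.98°  ·
  (1,4): δ = 15.20°  ✓
  (1,5): δ = 75.37°  ·
  (2,3): δ = 130.98°  ·
  (2,4): δ = 67.20°  ·
  (2,5): δ = 23.37°  ✓
  (3,4): δ = 116.22°  ·
  (3,5): δ = 25.66°  ✓
  (4,5): δ = 89.43°  ·
antipodal pairs: 5

count = 5; pairs: (0,3), (0,4), (1,4), (2,5), (3,5)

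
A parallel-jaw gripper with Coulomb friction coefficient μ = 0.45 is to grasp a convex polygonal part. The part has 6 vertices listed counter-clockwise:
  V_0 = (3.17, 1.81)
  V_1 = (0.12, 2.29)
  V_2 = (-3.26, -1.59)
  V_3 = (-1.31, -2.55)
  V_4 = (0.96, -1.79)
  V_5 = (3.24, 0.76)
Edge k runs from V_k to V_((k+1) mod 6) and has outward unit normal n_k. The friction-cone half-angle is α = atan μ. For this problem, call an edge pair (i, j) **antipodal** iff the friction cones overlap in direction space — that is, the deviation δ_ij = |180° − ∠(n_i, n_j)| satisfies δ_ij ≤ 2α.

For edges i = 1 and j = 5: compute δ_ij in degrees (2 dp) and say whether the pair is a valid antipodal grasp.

α = atan 0.45 = 24.23°;  2α = 48.46°
edge 1: e_1 = (-3.38, -3.88);  n_1 = (-0.7540, +0.6569)
edge 5: e_5 = (-0.07, +1.05);  n_5 = (+0.9978, +0.0665)
∠(n_1, n_5) = 135.13°
δ = |180° − 135.13°| = 44.87°
44.87° ≤ 2α = 48.46°  →  valid

δ = 44.87°, valid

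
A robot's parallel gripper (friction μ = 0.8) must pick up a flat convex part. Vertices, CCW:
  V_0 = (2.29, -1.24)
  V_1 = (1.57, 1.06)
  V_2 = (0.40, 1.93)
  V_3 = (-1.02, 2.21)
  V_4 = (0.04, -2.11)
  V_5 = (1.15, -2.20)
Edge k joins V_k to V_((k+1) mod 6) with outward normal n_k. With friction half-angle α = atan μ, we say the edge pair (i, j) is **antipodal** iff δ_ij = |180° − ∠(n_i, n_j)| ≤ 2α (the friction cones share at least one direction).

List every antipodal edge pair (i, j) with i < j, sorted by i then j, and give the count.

count = 9; pairs: (0,3), (0,4), (1,3), (1,4), (1,5), (2,3), (2,4), (2,5), (3,5)

α = atan 0.8 = 38.66°;  2α = 77.32°
n_0 = (+0.9543, +0.2987)
n_1 = (+0.5967, +0.8025)
n_2 = (+0.1935, +0.9811)
n_3 = (-0.9712, -0.2383)
n_4 = (-0.0808, -0.9967)
n_5 = (+0.6441, -0.7649)
  (0,1): δ = 144.02°  ·
  (0,2): δ = 118.54°  ·
  (0,3): δ = 3.60°  ✓
  (0,4): δ = 67.98°  ✓
  (0,5): δ = 112.72°  ·
  (1,2): δ = 154.52°  ·
  (1,3): δ = 39.58°  ✓
  (1,4): δ = 32.00°  ✓
  (1,5): δ = 76.74°  ✓
  (2,3): δ = 65.06°  ✓
  (2,4): δ = 6.52°  ✓
  (2,5): δ = 51.26°  ✓
  (3,4): δ = 108.42°  ·
  (3,5): δ = 63.69°  ✓
  (4,5): δ = 135.26°  ·
antipodal pairs: 9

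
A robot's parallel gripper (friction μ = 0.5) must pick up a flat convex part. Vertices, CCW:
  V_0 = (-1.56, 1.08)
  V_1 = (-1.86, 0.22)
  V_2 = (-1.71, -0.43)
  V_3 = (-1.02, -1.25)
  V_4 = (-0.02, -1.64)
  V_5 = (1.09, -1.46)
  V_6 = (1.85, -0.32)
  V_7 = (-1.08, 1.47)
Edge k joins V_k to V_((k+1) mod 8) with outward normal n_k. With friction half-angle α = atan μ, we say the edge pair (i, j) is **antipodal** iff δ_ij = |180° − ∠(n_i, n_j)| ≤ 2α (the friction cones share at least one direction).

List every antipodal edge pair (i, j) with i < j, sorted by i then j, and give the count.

α = atan 0.5 = 26.57°;  2α = 53.13°
n_0 = (-0.9442, +0.3294)
n_1 = (-0.9744, -0.2249)
n_2 = (-0.7652, -0.6438)
n_3 = (-0.3633, -0.9317)
n_4 = (+0.1601, -0.9871)
n_5 = (+0.8321, -0.5547)
n_6 = (+0.5213, +0.8534)
n_7 = (-0.6306, +0.7761)
  (0,1): δ = 147.77°  ·
  (0,2): δ = 120.69°  ·
  (0,3): δ = 92.08°  ·
  (0,4): δ = 61.56°  ·
  (0,5): δ = 14.46°  ✓
  (0,6): δ = 77.81°  ·
  (0,7): δ = 148.32°  ·
  (1,2): δ = 152.92°  ·
  (1,3): δ = 124.30°  ·
  (1,4): δ = 93.78°  ·
  (1,5): δ = 46.68°  ✓
  (1,6): δ = 45.58°  ✓
  (1,7): δ = 116.10°  ·
  (2,3): δ = 151.39°  ·
  (2,4): δ = 120.87°  ·
  (2,5): δ = 73.77°  ·
  (2,6): δ = 18.50°  ✓
  (2,7): δ = 89.01°  ·
  (3,4): δ = 149.48°  ·
  (3,5): δ = 102.38°  ·
  (3,6): δ = 10.12°  ✓
  (3,7): δ = 60.40°  ·
  (4,5): δ = 132.90°  ·
  (4,6): δ = 40.63°  ✓
  (4,7): δ = 29.88°  ✓
  (5,6): δ = 87.73°  ·
  (5,7): δ = 17.22°  ✓
  (6,7): δ = 109.48°  ·
antipodal pairs: 8

count = 8; pairs: (0,5), (1,5), (1,6), (2,6), (3,6), (4,6), (4,7), (5,7)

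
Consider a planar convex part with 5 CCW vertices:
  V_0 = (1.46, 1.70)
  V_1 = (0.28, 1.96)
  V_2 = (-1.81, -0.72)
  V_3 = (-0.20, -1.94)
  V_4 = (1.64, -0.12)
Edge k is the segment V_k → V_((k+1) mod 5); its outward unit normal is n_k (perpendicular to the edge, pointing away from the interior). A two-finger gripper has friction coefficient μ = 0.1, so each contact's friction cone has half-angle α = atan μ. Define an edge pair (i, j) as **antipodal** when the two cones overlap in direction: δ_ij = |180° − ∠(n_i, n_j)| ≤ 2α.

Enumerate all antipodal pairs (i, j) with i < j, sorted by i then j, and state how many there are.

count = 1; pairs: (1,3)

α = atan 0.1 = 5.71°;  2α = 11.42°
n_0 = (+0.2152, +0.9766)
n_1 = (-0.7886, +0.6150)
n_2 = (-0.6040, -0.7970)
n_3 = (+0.7032, -0.7110)
n_4 = (+0.9951, +0.0984)
  (0,1): δ = 115.52°  ·
  (0,2): δ = 24.73°  ·
  (0,3): δ = 57.11°  ·
  (0,4): δ = 108.07°  ·
  (1,2): δ = 89.20°  ·
  (1,3): δ = 7.36°  ✓
  (1,4): δ = 43.60°  ·
  (2,3): δ = 98.16°  ·
  (2,4): δ = 47.20°  ·
  (3,4): δ = 129.04°  ·
antipodal pairs: 1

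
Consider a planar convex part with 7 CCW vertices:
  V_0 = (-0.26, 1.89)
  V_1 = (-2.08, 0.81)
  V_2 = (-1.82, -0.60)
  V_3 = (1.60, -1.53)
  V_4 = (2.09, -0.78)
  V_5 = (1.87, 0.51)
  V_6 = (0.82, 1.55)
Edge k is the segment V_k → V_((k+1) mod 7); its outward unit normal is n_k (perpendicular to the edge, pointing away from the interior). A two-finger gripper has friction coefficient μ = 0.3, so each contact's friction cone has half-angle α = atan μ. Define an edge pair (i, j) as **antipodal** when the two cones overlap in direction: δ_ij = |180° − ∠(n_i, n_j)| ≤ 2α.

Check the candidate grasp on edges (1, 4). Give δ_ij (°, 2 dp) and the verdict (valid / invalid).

δ = 0.77°, valid

α = atan 0.3 = 16.70°;  2α = 33.40°
edge 1: e_1 = (+0.26, -1.41);  n_1 = (-0.9834, -0.1813)
edge 4: e_4 = (-0.22, +1.29);  n_4 = (+0.9858, +0.1681)
∠(n_1, n_4) = 179.23°
δ = |180° − 179.23°| = 0.77°
0.77° ≤ 2α = 33.40°  →  valid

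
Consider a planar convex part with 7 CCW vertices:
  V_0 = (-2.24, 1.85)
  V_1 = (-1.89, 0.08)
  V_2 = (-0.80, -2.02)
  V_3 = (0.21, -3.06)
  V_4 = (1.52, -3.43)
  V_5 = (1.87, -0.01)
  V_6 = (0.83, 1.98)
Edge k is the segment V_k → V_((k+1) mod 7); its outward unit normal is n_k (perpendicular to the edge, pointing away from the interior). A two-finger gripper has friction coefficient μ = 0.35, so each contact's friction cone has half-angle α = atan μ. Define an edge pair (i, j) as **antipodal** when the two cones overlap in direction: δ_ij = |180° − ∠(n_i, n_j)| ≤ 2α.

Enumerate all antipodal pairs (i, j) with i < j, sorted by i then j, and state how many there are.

α = atan 0.35 = 19.29°;  2α = 38.58°
n_0 = (-0.9810, -0.1940)
n_1 = (-0.8876, -0.4607)
n_2 = (-0.7174, -0.6967)
n_3 = (-0.2718, -0.9624)
n_4 = (+0.9948, -0.1018)
n_5 = (+0.8863, +0.4632)
n_6 = (-0.0423, +0.9991)
  (0,1): δ = 163.75°  ·
  (0,2): δ = 147.02°  ·
  (0,3): δ = 116.96°  ·
  (0,4): δ = 17.03°  ✓
  (0,5): δ = 16.41°  ✓
  (0,6): δ = 81.24°  ·
  (1,2): δ = 163.27°  ·
  (1,3): δ = 133.20°  ·
  (1,4): δ = 33.27°  ✓
  (1,5): δ = 0.16°  ✓
  (1,6): δ = 64.99°  ·
  (2,3): δ = 149.93°  ·
  (2,4): δ = 50.00°  ·
  (2,5): δ = 16.57°  ✓
  (2,6): δ = 48.26°  ·
  (3,4): δ = 80.07°  ·
  (3,5): δ = 46.64°  ·
  (3,6): δ = 18.20°  ✓
  (4,5): δ = 146.56°  ·
  (4,6): δ = 81.73°  ·
  (5,6): δ = 115.17°  ·
antipodal pairs: 6

count = 6; pairs: (0,4), (0,5), (1,4), (1,5), (2,5), (3,6)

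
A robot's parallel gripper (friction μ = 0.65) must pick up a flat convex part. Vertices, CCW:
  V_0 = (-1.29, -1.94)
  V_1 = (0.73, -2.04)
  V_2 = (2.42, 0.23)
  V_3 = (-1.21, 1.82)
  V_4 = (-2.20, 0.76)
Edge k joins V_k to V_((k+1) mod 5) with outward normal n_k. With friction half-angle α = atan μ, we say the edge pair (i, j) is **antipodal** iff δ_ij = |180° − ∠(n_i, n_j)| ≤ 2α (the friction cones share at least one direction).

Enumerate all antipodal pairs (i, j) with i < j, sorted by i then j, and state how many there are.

α = atan 0.65 = 33.02°;  2α = 66.05°
n_0 = (-0.0494, -0.9988)
n_1 = (+0.8021, -0.5972)
n_2 = (+0.4012, +0.9160)
n_3 = (-0.7308, +0.6826)
n_4 = (-0.9476, -0.3194)
  (0,1): δ = 123.83°  ·
  (0,2): δ = 20.82°  ✓
  (0,3): δ = 49.79°  ✓
  (0,4): δ = 111.46°  ·
  (1,2): δ = 76.99°  ·
  (1,3): δ = 6.38°  ✓
  (1,4): δ = 55.29°  ✓
  (2,3): δ = 109.39°  ·
  (2,4): δ = 47.72°  ✓
  (3,4): δ = 118.33°  ·
antipodal pairs: 5

count = 5; pairs: (0,2), (0,3), (1,3), (1,4), (2,4)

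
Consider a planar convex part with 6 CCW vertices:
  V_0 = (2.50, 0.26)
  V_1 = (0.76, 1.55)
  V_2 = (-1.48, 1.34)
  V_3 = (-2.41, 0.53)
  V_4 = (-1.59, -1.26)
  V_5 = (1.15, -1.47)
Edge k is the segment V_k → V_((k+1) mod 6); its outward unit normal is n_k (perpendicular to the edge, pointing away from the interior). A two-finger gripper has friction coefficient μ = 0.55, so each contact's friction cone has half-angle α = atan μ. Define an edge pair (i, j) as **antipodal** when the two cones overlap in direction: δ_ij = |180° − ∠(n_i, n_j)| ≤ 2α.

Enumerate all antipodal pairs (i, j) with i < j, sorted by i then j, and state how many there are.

α = atan 0.55 = 28.81°;  2α = 57.62°
n_0 = (+0.5956, +0.8033)
n_1 = (-0.0933, +0.9956)
n_2 = (-0.6568, +0.7541)
n_3 = (-0.9091, -0.4165)
n_4 = (-0.0764, -0.9971)
n_5 = (+0.7884, -0.6152)
  (0,1): δ = 138.09°  ·
  (0,2): δ = 102.39°  ·
  (0,3): δ = 28.83°  ✓
  (0,4): δ = 32.17°  ✓
  (0,5): δ = 88.59°  ·
  (1,2): δ = 144.30°  ·
  (1,3): δ = 70.74°  ·
  (1,4): δ = 9.74°  ✓
  (1,5): δ = 46.68°  ✓
  (2,3): δ = 106.44°  ·
  (2,4): δ = 45.44°  ✓
  (2,5): δ = 10.98°  ✓
  (3,4): δ = 119.00°  ·
  (3,5): δ = 62.58°  ·
  (4,5): δ = 123.58°  ·
antipodal pairs: 6

count = 6; pairs: (0,3), (0,4), (1,4), (1,5), (2,4), (2,5)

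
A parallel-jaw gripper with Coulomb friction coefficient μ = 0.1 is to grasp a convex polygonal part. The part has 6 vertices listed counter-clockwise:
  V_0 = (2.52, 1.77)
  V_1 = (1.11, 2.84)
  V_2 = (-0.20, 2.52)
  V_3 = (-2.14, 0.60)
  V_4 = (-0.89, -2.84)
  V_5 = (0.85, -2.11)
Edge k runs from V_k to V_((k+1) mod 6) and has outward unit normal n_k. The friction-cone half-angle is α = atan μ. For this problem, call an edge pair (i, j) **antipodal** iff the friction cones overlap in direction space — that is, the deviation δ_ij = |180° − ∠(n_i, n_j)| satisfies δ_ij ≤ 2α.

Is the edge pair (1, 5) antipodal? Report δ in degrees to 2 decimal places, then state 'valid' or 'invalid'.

δ = 52.99°, invalid

α = atan 0.1 = 5.71°;  2α = 11.42°
edge 1: e_1 = (-1.31, -0.32);  n_1 = (-0.2373, +0.9714)
edge 5: e_5 = (+1.67, +3.88);  n_5 = (+0.9185, -0.3953)
∠(n_1, n_5) = 127.01°
δ = |180° − 127.01°| = 52.99°
52.99° > 2α = 11.42°  →  invalid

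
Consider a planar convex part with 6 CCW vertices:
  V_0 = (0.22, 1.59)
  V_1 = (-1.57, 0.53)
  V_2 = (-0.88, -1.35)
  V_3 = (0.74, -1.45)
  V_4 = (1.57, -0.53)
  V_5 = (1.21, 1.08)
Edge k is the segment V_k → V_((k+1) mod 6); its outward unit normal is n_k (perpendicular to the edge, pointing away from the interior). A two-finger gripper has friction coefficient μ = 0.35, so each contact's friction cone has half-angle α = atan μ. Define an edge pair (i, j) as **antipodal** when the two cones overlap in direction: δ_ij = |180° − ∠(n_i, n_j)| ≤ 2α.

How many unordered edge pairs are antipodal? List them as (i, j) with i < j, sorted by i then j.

α = atan 0.35 = 19.29°;  2α = 38.58°
n_0 = (-0.5095, +0.8604)
n_1 = (-0.9388, -0.3445)
n_2 = (-0.0616, -0.9981)
n_3 = (+0.7425, -0.6699)
n_4 = (+0.9759, +0.2182)
n_5 = (+0.4580, +0.8890)
  (0,1): δ = 100.48°  ·
  (0,2): δ = 34.17°  ✓
  (0,3): δ = 17.31°  ✓
  (0,4): δ = 71.97°  ·
  (0,5): δ = 122.11°  ·
  (1,2): δ = 113.69°  ·
  (1,3): δ = 62.21°  ·
  (1,4): δ = 7.55°  ✓
  (1,5): δ = 42.59°  ·
  (2,3): δ = 128.52°  ·
  (2,4): δ = 73.86°  ·
  (2,5): δ = 23.72°  ✓
  (3,4): δ = 125.34°  ·
  (3,5): δ = 75.20°  ·
  (4,5): δ = 129.86°  ·
antipodal pairs: 4

count = 4; pairs: (0,2), (0,3), (1,4), (2,5)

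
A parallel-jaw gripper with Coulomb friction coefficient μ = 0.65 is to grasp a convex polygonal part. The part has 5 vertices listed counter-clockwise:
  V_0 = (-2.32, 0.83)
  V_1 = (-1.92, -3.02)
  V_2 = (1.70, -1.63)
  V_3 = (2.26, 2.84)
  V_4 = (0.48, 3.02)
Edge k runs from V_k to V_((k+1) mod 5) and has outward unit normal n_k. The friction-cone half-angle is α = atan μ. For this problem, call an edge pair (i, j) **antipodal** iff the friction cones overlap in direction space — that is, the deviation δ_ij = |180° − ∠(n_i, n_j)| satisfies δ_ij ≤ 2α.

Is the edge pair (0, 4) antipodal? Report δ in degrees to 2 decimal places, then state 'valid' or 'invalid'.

α = atan 0.65 = 33.02°;  2α = 66.05°
edge 0: e_0 = (+0.40, -3.85);  n_0 = (-0.9946, -0.1033)
edge 4: e_4 = (-2.80, -2.19);  n_4 = (-0.6161, +0.7877)
∠(n_0, n_4) = 57.90°
δ = |180° − 57.90°| = 122.10°
122.10° > 2α = 66.05°  →  invalid

δ = 122.10°, invalid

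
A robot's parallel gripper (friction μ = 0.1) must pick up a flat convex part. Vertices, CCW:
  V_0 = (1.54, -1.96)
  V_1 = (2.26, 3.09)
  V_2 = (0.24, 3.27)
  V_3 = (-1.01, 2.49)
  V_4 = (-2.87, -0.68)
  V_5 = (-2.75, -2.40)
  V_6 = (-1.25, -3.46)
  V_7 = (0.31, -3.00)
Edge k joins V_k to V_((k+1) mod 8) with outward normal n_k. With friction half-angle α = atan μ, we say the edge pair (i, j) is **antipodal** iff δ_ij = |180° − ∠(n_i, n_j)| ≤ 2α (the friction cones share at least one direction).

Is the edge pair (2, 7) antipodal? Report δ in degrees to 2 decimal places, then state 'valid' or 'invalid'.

δ = 8.25°, valid

α = atan 0.1 = 5.71°;  2α = 11.42°
edge 2: e_2 = (-1.25, -0.78);  n_2 = (-0.5294, +0.8484)
edge 7: e_7 = (+1.23, +1.04);  n_7 = (+0.6457, -0.7636)
∠(n_2, n_7) = 171.75°
δ = |180° − 171.75°| = 8.25°
8.25° ≤ 2α = 11.42°  →  valid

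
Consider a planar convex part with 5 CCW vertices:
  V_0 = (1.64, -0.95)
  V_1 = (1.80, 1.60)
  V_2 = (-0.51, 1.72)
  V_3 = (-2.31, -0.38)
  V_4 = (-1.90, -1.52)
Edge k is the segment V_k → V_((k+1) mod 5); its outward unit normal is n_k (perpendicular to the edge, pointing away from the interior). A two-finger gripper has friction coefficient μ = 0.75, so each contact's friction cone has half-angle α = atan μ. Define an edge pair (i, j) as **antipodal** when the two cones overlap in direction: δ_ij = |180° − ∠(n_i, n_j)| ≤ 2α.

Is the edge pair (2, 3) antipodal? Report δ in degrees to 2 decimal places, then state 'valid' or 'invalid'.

α = atan 0.75 = 36.87°;  2α = 73.74°
edge 2: e_2 = (-1.80, -2.10);  n_2 = (-0.7593, +0.6508)
edge 3: e_3 = (+0.41, -1.14);  n_3 = (-0.9410, -0.3384)
∠(n_2, n_3) = 60.38°
δ = |180° − 60.38°| = 119.62°
119.62° > 2α = 73.74°  →  invalid

δ = 119.62°, invalid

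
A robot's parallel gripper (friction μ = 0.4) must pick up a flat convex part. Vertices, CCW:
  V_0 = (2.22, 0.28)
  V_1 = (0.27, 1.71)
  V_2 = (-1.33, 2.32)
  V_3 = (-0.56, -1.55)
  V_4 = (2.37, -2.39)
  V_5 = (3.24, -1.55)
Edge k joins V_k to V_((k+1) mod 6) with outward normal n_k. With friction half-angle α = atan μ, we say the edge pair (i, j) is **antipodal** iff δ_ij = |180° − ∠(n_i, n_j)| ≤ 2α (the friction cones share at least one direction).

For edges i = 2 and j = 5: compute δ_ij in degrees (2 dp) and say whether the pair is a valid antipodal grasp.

δ = 17.88°, valid

α = atan 0.4 = 21.80°;  2α = 43.60°
edge 2: e_2 = (+0.77, -3.87);  n_2 = (-0.9808, -0.1951)
edge 5: e_5 = (-1.02, +1.83);  n_5 = (+0.8735, +0.4869)
∠(n_2, n_5) = 162.12°
δ = |180° − 162.12°| = 17.88°
17.88° ≤ 2α = 43.60°  →  valid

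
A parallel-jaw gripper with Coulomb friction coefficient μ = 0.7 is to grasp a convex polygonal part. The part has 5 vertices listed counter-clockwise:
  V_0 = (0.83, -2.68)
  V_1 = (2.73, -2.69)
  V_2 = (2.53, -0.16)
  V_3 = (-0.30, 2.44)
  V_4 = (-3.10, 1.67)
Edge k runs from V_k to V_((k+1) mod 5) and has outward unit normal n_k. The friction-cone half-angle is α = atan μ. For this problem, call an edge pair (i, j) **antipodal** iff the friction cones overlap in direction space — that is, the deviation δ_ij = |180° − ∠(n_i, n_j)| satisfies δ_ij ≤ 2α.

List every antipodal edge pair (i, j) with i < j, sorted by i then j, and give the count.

α = atan 0.7 = 34.99°;  2α = 69.98°
n_0 = (-0.0053, -1.0000)
n_1 = (+0.9969, +0.0788)
n_2 = (+0.6765, +0.7364)
n_3 = (-0.2652, +0.9642)
n_4 = (-0.7420, -0.6704)
  (0,1): δ = 85.18°  ·
  (0,2): δ = 42.27°  ✓
  (0,3): δ = 15.68°  ✓
  (0,4): δ = 132.40°  ·
  (1,2): δ = 137.09°  ·
  (1,3): δ = 79.14°  ·
  (1,4): δ = 37.58°  ✓
  (2,3): δ = 122.05°  ·
  (2,4): δ = 5.33°  ✓
  (3,4): δ = 63.28°  ✓
antipodal pairs: 5

count = 5; pairs: (0,2), (0,3), (1,4), (2,4), (3,4)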